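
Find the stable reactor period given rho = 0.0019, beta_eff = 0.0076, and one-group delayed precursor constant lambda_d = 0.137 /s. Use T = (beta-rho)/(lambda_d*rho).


T = (beta - rho) / (lambda_d * rho)
T = (0.0076 - 0.0019) / (0.137 * 0.0019)
T = 21.898 s

21.898


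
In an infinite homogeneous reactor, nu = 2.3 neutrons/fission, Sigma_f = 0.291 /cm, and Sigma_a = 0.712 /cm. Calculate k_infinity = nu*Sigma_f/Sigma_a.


k_inf = nu * Sigma_f / Sigma_a
k_inf = 2.3 * 0.291 / 0.712
k_inf = 0.94003

0.94003


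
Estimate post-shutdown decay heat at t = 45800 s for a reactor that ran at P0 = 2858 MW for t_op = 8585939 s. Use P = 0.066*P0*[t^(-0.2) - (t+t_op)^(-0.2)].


P/P0 = 0.066 * [t^(-0.2) - (t + t_op)^(-0.2)]
P/P0 = 0.066 * [45800^(-0.2) - (45800 + 8585939)^(-0.2)]
P/P0 = 0.066 * [0.1169033 - 0.04099967] = 0.005009640
P = 2858 * 0.005009640 = 14.318 MW

14.318


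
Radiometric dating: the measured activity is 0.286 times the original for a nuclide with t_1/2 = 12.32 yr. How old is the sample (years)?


lambda = ln(2) / t_half = ln(2) / 12.32 = 0.05626195 /yr
t = -ln(A/A0) / lambda
t = -ln(0.286) / 0.05626195
t = 22.249 yr

22.249


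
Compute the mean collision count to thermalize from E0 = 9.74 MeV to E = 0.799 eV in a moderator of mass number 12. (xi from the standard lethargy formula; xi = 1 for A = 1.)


xi = 1 + (A-1)^2/(2A)*ln((A-1)/(A+1)) = 0.1577690 (for A = 12)
n = ln(E0/E) / xi
n = ln(9.74e6 / 0.799) / 0.1577690
n = ln(1.219024e+07) / 0.1577690 = 103.42

103.42


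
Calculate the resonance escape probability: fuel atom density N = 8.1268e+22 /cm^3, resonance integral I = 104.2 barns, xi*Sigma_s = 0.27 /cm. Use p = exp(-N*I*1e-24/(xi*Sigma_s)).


p = exp(-N * I * 1e-24 / (xi*Sigma_s))
p = exp(-8.1268e+22 * 104.2 * 1e-24 / 0.27)
p = 2.3935e-14

2.3935e-14


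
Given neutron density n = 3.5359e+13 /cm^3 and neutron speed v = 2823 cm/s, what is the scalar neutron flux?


phi = n * v
phi = 3.5359e+13 * 2823
phi = 9.9818e+16 /cm^2/s

9.9818e+16


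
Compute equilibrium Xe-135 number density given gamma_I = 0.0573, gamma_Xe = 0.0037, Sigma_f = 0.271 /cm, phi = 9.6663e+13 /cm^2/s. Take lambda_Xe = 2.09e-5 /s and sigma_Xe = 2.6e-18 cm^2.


Xe_eq = (gamma_I + gamma_Xe) * Sigma_f * phi / (lambda_Xe + sigma_Xe * phi)
Numerator = (0.0573 + 0.0037) * 0.271 * 9.6663e+13 = 1.597936e+12
Denominator = 2.09e-5 + 2.6e-18 * 9.6663e+13 = 2.722238e-04
Xe_eq = 1.597936e+12 / 2.722238e-04 = 5.8699e+15 /cm^3

5.8699e+15


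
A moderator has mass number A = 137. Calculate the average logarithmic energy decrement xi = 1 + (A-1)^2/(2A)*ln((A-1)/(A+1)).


xi = 1 + (A-1)^2/(2A) * ln((A-1)/(A+1))
xi = 1 + (137-1)^2/(2*137) * ln((137-1)/(137 +1))
xi = 0.014528

0.014528


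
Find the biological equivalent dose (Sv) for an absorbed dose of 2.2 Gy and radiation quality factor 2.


H = D * Q
H = 2.2 * 2
H = 4.4000 Sv

4.4000


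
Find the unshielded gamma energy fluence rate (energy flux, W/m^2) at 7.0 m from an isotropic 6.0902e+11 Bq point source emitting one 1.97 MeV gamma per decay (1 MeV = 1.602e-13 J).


psi = A * E * 1.602e-13 / (4*pi*r^2)
psi = 6.0902e+11 * 1.97 * 1.602e-13 / (4*pi*7.0^2)
psi = 3.1214e-04 W/m^2

3.1214e-04


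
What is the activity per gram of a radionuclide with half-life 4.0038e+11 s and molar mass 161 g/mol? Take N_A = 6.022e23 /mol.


lambda = ln(2) / t_half = ln(2) / 4.0038e+11 = 1.731223e-12 /s
SA = lambda * N_A / M
SA = 1.731223e-12 * 6.022e23 / 161
SA = 6.4754e+09 Bq/g

6.4754e+09


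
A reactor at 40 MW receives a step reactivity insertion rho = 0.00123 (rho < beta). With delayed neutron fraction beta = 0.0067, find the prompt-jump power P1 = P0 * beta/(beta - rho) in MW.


P1/P0 = beta / (beta - rho)
P1/P0 = 0.0067 / (0.0067 - 0.00123) = 1.224863
P1 = 40 * 1.224863 = 48.995 MW

48.995


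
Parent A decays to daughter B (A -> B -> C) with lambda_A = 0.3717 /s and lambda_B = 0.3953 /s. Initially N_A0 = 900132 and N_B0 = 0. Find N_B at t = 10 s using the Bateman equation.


N_B(t) = lambda_A * N_A0 / (lambda_B - lambda_A) * [exp(-lambda_A*t) - exp(-lambda_B*t)]
exp(-0.3717*10) = 0.02430678; exp(-0.3953*10) = 0.01919702
N_B = 0.3717 * 900132 / (0.3953 - 0.3717) * (0.02430678 - 0.01919702)
N_B = 72441

72441


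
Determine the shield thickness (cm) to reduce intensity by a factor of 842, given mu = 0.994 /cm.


x = ln(factor) / mu
x = ln(842) / 0.994
x = 6.7764 cm

6.7764


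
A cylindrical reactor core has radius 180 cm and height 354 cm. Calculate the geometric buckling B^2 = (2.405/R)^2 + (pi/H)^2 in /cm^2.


B^2 = (2.405/R)^2 + (pi/H)^2
B^2 = (2.405/180)^2 + (pi/354)^2
B^2 = 2.5728e-04 /cm^2

2.5728e-04


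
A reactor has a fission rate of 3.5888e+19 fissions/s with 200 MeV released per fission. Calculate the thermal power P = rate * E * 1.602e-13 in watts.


P = fission_rate * E_MeV * 1.602e-13
P = 3.5888e+19 * 200 * 1.602e-13
P = 1.1499e+09 W

1.1499e+09


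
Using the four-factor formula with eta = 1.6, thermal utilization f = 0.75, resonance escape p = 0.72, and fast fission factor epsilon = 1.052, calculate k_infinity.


k_inf = eta * f * p * epsilon
k_inf = 1.6 * 0.75 * 0.72 * 1.052
k_inf = 0.90893

0.90893


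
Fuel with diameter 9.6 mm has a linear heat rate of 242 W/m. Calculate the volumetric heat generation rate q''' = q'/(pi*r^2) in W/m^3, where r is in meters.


r = D / 2 / 1000 = 9.6 / 2 / 1000 = 0.0048 m
q''' = q' / (pi * r^2)
q''' = 242 / (pi * 0.0048^2)
q''' = 3.3434e+06 W/m^3

3.3434e+06


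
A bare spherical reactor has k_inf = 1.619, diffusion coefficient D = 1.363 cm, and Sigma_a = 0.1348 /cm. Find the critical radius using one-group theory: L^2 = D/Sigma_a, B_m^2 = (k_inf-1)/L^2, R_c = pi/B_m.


L^2 = D / Sigma_a = 1.363 / 0.1348 = 10.11128 cm^2
B_m^2 = (k_inf - 1) / L^2 = (1.619 - 1) / 10.11128 = 0.06121876 /cm^2
For a bare sphere: B_g = pi/R, so R_c = pi / sqrt(B_m^2)
R_c = pi / sqrt(0.06121876) = 12.697 cm

12.697


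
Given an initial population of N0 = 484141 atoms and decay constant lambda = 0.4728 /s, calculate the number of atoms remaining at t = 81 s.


N = N0 * exp(-lambda * t)
N = 484141 * exp(-0.4728 * 81)
N = 1.1295e-11

1.1295e-11


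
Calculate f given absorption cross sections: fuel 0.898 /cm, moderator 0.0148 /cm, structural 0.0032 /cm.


f = Sigma_a_fuel / (Sigma_a_fuel + Sigma_a_mod + Sigma_a_other)
f = 0.898 / (0.898 + 0.0148 + 0.0032)
f = 0.98035

0.98035


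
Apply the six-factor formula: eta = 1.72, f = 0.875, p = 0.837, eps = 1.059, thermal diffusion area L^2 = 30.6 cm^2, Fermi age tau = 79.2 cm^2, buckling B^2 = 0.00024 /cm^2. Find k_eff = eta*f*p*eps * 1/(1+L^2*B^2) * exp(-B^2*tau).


k_inf = eta*f*p*eps = 1.72*0.875*0.837*1.059 = 1.334006
P_TNL = 1/(1 + L^2*B^2) = 1/(1 + 30.6*0.00024) = 0.9927095
P_FNL = exp(-B^2*tau) = exp(-0.00024*79.2) = 0.9811715
k_eff = k_inf * P_TNL * P_FNL = 1.334006 * 0.9927095 * 0.9811715
k_eff = 1.2993

1.2993


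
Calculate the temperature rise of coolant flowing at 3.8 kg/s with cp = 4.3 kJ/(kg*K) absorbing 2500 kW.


dT = Q / (m_dot * cp)
dT = 2500 / (3.8 * 4.3)
dT = 153.00 C

153.00


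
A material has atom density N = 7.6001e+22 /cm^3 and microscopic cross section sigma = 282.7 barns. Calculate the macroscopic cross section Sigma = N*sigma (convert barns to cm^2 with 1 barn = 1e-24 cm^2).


Sigma = N * sigma_barns * 1e-24
Sigma = 7.6001e+22 * 282.7 * 1e-24
Sigma = 21.485 /cm

21.485


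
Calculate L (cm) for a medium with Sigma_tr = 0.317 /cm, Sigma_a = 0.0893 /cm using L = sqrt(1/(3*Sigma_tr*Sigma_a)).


D = 1 / (3 * Sigma_tr) = 1 / (3 * 0.317) = 1.051525 cm
L = sqrt(D / Sigma_a)
L = sqrt(1.051525 / 0.0893)
L = 3.4315 cm

3.4315


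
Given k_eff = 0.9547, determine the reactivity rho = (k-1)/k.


rho = (k_eff - 1) / k_eff
rho = (0.9547 - 1) / 0.9547
rho = -0.047449

-0.047449


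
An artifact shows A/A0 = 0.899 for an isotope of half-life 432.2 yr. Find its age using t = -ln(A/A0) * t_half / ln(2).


lambda = ln(2) / t_half = ln(2) / 432.2 = 0.001603765 /yr
t = -ln(A/A0) / lambda
t = -ln(0.899) / 0.001603765
t = 66.389 yr

66.389


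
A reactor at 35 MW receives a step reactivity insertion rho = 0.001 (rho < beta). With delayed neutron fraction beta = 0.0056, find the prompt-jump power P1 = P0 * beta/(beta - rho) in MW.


P1/P0 = beta / (beta - rho)
P1/P0 = 0.0056 / (0.0056 - 0.001) = 1.217391
P1 = 35 * 1.217391 = 42.609 MW

42.609


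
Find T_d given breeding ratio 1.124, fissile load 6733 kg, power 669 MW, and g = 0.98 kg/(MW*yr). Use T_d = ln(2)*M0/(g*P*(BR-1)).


Breeding gain G = BR - 1 = 1.124 - 1 = 0.124
Fissile production rate = g * P * G = 0.98 * 669 * 0.124 = 81.29688 kg/yr
T_d = ln(2) * M0 / (g * P * G)
T_d = ln(2) * 6733 / 81.29688 = 57.406 yr

57.406


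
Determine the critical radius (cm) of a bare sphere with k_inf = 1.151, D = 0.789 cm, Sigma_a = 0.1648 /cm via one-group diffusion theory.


L^2 = D / Sigma_a = 0.789 / 0.1648 = 4.787621 cm^2
B_m^2 = (k_inf - 1) / L^2 = (1.151 - 1) / 4.787621 = 0.03153967 /cm^2
For a bare sphere: B_g = pi/R, so R_c = pi / sqrt(B_m^2)
R_c = pi / sqrt(0.03153967) = 17.690 cm

17.690


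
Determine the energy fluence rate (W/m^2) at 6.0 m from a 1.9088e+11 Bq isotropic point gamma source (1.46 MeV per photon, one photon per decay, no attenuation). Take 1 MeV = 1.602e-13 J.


psi = A * E * 1.602e-13 / (4*pi*r^2)
psi = 1.9088e+11 * 1.46 * 1.602e-13 / (4*pi*6.0^2)
psi = 9.8688e-05 W/m^2

9.8688e-05


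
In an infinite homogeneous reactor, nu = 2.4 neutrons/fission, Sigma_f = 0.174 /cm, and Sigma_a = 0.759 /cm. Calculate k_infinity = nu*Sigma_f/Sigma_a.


k_inf = nu * Sigma_f / Sigma_a
k_inf = 2.4 * 0.174 / 0.759
k_inf = 0.55020

0.55020


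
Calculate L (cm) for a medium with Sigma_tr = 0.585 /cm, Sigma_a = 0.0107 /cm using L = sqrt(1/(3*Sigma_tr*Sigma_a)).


D = 1 / (3 * Sigma_tr) = 1 / (3 * 0.585) = 0.5698006 cm
L = sqrt(D / Sigma_a)
L = sqrt(0.5698006 / 0.0107)
L = 7.2974 cm

7.2974


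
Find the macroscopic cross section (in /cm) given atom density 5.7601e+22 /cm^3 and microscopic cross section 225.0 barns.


Sigma = N * sigma_barns * 1e-24
Sigma = 5.7601e+22 * 225.0 * 1e-24
Sigma = 12.960 /cm

12.960


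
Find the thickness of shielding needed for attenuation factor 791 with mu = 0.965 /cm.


x = ln(factor) / mu
x = ln(791) / 0.965
x = 6.9153 cm

6.9153


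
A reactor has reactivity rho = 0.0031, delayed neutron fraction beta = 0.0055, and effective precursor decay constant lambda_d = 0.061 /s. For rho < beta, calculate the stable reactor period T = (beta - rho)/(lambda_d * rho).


T = (beta - rho) / (lambda_d * rho)
T = (0.0055 - 0.0031) / (0.061 * 0.0031)
T = 12.692 s

12.692


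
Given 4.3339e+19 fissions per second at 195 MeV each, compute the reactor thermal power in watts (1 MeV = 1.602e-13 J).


P = fission_rate * E_MeV * 1.602e-13
P = 4.3339e+19 * 195 * 1.602e-13
P = 1.3539e+09 W

1.3539e+09


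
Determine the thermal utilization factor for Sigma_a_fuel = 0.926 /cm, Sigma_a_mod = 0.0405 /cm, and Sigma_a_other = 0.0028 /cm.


f = Sigma_a_fuel / (Sigma_a_fuel + Sigma_a_mod + Sigma_a_other)
f = 0.926 / (0.926 + 0.0405 + 0.0028)
f = 0.95533

0.95533


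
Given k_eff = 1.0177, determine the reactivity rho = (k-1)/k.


rho = (k_eff - 1) / k_eff
rho = (1.0177 - 1) / 1.0177
rho = 0.017392

0.017392


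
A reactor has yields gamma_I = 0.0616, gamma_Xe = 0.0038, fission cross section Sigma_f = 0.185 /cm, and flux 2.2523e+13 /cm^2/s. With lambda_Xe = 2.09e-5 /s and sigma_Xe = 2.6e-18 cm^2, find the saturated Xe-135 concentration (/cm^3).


Xe_eq = (gamma_I + gamma_Xe) * Sigma_f * phi / (lambda_Xe + sigma_Xe * phi)
Numerator = (0.0616 + 0.0038) * 0.185 * 2.2523e+13 = 2.725058e+11
Denominator = 2.09e-5 + 2.6e-18 * 2.2523e+13 = 7.945980e-05
Xe_eq = 2.725058e+11 / 7.945980e-05 = 3.4295e+15 /cm^3

3.4295e+15


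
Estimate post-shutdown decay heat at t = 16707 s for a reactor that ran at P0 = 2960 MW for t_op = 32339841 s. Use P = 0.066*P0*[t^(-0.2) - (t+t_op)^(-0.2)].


P/P0 = 0.066 * [t^(-0.2) - (t + t_op)^(-0.2)]
P/P0 = 0.066 * [16707^(-0.2) - (16707 + 32339841)^(-0.2)]
P/P0 = 0.066 * [0.1430277 - 0.03147803] = 0.007362278
P = 2960 * 0.007362278 = 21.792 MW

21.792


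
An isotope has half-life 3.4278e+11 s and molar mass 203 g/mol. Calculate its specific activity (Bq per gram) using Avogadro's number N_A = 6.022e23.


lambda = ln(2) / t_half = ln(2) / 3.4278e+11 = 2.022134e-12 /s
SA = lambda * N_A / M
SA = 2.022134e-12 * 6.022e23 / 203
SA = 5.9987e+09 Bq/g

5.9987e+09


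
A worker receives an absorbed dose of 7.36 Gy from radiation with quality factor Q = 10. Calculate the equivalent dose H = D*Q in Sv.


H = D * Q
H = 7.36 * 10
H = 73.600 Sv

73.600


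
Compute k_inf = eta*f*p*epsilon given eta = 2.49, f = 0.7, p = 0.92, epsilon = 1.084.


k_inf = eta * f * p * epsilon
k_inf = 2.49 * 0.7 * 0.92 * 1.084
k_inf = 1.7383

1.7383


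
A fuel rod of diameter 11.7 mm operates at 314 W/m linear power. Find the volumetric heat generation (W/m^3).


r = D / 2 / 1000 = 11.7 / 2 / 1000 = 0.00585 m
q''' = q' / (pi * r^2)
q''' = 314 / (pi * 0.00585^2)
q''' = 2.9206e+06 W/m^3

2.9206e+06


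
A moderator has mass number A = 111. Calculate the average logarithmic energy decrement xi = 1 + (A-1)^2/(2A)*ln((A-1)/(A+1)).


xi = 1 + (A-1)^2/(2A) * ln((A-1)/(A+1))
xi = 1 + (111-1)^2/(2*111) * ln((111-1)/(111 +1))
xi = 0.017910

0.017910


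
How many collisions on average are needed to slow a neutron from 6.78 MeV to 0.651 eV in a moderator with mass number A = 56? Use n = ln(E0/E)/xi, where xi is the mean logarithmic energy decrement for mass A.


xi = 1 + (A-1)^2/(2A)*ln((A-1)/(A+1)) = 0.03529286 (for A = 56)
n = ln(E0/E) / xi
n = ln(6.78e6 / 0.651) / 0.03529286
n = ln(1.041475e+07) / 0.03529286 = 457.85

457.85


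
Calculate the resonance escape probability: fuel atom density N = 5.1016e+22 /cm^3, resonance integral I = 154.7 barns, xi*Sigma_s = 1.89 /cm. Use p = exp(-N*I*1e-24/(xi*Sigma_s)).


p = exp(-N * I * 1e-24 / (xi*Sigma_s))
p = exp(-5.1016e+22 * 154.7 * 1e-24 / 1.89)
p = 0.015364

0.015364


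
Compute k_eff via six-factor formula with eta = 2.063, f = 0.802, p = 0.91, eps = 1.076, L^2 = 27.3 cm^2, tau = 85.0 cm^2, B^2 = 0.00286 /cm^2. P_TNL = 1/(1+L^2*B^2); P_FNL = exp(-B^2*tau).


k_inf = eta*f*p*eps = 2.063*0.802*0.91*1.076 = 1.620046
P_TNL = 1/(1 + L^2*B^2) = 1/(1 + 27.3*0.00286) = 0.9275767
P_FNL = exp(-B^2*tau) = exp(-0.00286*85.0) = 0.7841931
k_eff = k_inf * P_TNL * P_FNL = 1.620046 * 0.9275767 * 0.7841931
k_eff = 1.1784

1.1784


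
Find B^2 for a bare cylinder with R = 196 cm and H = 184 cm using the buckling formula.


B^2 = (2.405/R)^2 + (pi/H)^2
B^2 = (2.405/196)^2 + (pi/184)^2
B^2 = 4.4208e-04 /cm^2

4.4208e-04


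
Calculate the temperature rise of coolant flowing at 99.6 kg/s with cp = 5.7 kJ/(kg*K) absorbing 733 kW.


dT = Q / (m_dot * cp)
dT = 733 / (99.6 * 5.7)
dT = 1.2911 C

1.2911


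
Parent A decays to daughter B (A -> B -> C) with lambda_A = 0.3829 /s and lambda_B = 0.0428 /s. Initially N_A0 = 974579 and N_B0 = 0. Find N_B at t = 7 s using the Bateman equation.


N_B(t) = lambda_A * N_A0 / (lambda_B - lambda_A) * [exp(-lambda_A*t) - exp(-lambda_B*t)]
exp(-0.3829*7) = 0.06854259; exp(-0.0428*7) = 0.7411146
N_B = 0.3829 * 974579 / (0.0428 - 0.3829) * (0.06854259 - 0.7411146)
N_B = 737963

737963


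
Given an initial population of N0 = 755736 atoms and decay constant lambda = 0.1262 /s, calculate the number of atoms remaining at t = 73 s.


N = N0 * exp(-lambda * t)
N = 755736 * exp(-0.1262 * 73)
N = 75.403

75.403


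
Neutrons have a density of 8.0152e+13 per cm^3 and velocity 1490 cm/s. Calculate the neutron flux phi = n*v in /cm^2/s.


phi = n * v
phi = 8.0152e+13 * 1490
phi = 1.1943e+17 /cm^2/s

1.1943e+17


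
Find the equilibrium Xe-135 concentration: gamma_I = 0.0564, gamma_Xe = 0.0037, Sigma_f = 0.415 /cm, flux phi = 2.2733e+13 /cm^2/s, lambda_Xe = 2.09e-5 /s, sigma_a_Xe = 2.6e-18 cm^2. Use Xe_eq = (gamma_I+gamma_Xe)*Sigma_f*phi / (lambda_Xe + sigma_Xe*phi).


Xe_eq = (gamma_I + gamma_Xe) * Sigma_f * phi / (lambda_Xe + sigma_Xe * phi)
Numerator = (0.0564 + 0.0037) * 0.415 * 2.2733e+13 = 5.669951e+11
Denominator = 2.09e-5 + 2.6e-18 * 2.2733e+13 = 8.000580e-05
Xe_eq = 5.669951e+11 / 8.000580e-05 = 7.0869e+15 /cm^3

7.0869e+15


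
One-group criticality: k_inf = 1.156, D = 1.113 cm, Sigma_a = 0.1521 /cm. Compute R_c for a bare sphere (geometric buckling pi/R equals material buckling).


L^2 = D / Sigma_a = 1.113 / 0.1521 = 7.317554 cm^2
B_m^2 = (k_inf - 1) / L^2 = (1.156 - 1) / 7.317554 = 0.02131860 /cm^2
For a bare sphere: B_g = pi/R, so R_c = pi / sqrt(B_m^2)
R_c = pi / sqrt(0.02131860) = 21.516 cm

21.516


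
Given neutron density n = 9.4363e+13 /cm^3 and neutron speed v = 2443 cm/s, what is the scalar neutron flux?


phi = n * v
phi = 9.4363e+13 * 2443
phi = 2.3053e+17 /cm^2/s

2.3053e+17


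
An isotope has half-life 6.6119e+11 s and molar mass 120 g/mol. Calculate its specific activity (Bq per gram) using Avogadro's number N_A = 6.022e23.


lambda = ln(2) / t_half = ln(2) / 6.6119e+11 = 1.048333e-12 /s
SA = lambda * N_A / M
SA = 1.048333e-12 * 6.022e23 / 120
SA = 5.2609e+09 Bq/g

5.2609e+09


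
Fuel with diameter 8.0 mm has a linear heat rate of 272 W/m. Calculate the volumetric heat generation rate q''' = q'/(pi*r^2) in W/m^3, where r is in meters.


r = D / 2 / 1000 = 8.0 / 2 / 1000 = 0.004 m
q''' = q' / (pi * r^2)
q''' = 272 / (pi * 0.004^2)
q''' = 5.4113e+06 W/m^3

5.4113e+06


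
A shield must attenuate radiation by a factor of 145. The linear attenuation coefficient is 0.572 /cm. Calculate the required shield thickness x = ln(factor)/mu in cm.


x = ln(factor) / mu
x = ln(145) / 0.572
x = 8.7006 cm

8.7006


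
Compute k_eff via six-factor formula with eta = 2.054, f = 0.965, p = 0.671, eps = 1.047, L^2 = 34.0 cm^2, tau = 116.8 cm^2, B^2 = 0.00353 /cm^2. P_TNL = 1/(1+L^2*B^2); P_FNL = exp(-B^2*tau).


k_inf = eta*f*p*eps = 2.054*0.965*0.671*1.047 = 1.392506
P_TNL = 1/(1 + L^2*B^2) = 1/(1 + 34.0*0.00353) = 0.8928412
P_FNL = exp(-B^2*tau) = exp(-0.00353*116.8) = 0.6621230
k_eff = k_inf * P_TNL * P_FNL = 1.392506 * 0.8928412 * 0.6621230
k_eff = 0.82321

0.82321


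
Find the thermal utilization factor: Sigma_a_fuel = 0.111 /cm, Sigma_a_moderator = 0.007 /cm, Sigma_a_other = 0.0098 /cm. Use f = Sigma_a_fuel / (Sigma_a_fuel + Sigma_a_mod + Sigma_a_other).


f = Sigma_a_fuel / (Sigma_a_fuel + Sigma_a_mod + Sigma_a_other)
f = 0.111 / (0.111 + 0.007 + 0.0098)
f = 0.86854

0.86854


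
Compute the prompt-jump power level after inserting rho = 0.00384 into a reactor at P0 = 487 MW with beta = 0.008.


P1/P0 = beta / (beta - rho)
P1/P0 = 0.008 / (0.008 - 0.00384) = 1.923077
P1 = 487 * 1.923077 = 936.54 MW

936.54


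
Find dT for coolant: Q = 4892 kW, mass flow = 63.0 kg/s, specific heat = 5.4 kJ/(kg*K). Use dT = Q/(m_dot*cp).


dT = Q / (m_dot * cp)
dT = 4892 / (63.0 * 5.4)
dT = 14.380 C

14.380


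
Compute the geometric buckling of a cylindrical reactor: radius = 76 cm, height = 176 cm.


B^2 = (2.405/R)^2 + (pi/H)^2
B^2 = (2.405/76)^2 + (pi/176)^2
B^2 = 0.0013200 /cm^2

0.0013200


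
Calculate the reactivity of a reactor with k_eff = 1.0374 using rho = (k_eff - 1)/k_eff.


rho = (k_eff - 1) / k_eff
rho = (1.0374 - 1) / 1.0374
rho = 0.036052

0.036052


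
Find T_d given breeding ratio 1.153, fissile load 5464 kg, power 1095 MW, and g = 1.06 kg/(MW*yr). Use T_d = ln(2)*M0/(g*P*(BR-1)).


Breeding gain G = BR - 1 = 1.153 - 1 = 0.153
Fissile production rate = g * P * G = 1.06 * 1095 * 0.153 = 177.5871 kg/yr
T_d = ln(2) * M0 / (g * P * G)
T_d = ln(2) * 5464 / 177.5871 = 21.327 yr

21.327


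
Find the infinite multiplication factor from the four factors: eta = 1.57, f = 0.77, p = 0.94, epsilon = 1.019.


k_inf = eta * f * p * epsilon
k_inf = 1.57 * 0.77 * 0.94 * 1.019
k_inf = 1.1580

1.1580


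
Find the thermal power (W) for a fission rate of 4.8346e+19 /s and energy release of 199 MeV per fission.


P = fission_rate * E_MeV * 1.602e-13
P = 4.8346e+19 * 199 * 1.602e-13
P = 1.5413e+09 W

1.5413e+09


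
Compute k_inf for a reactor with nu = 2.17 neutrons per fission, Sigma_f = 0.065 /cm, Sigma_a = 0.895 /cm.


k_inf = nu * Sigma_f / Sigma_a
k_inf = 2.17 * 0.065 / 0.895
k_inf = 0.15760

0.15760


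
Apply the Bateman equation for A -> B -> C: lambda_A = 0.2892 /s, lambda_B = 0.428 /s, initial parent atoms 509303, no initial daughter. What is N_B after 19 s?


N_B(t) = lambda_A * N_A0 / (lambda_B - lambda_A) * [exp(-lambda_A*t) - exp(-lambda_B*t)]
exp(-0.2892*19) = 0.004108078; exp(-0.428*19) = 2.939797e-04
N_B = 0.2892 * 509303 / (0.428 - 0.2892) * (0.004108078 - 2.939797e-04)
N_B = 4047.4

4047.4


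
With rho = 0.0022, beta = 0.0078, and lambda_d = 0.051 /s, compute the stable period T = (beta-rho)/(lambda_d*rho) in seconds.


T = (beta - rho) / (lambda_d * rho)
T = (0.0078 - 0.0022) / (0.051 * 0.0022)
T = 49.911 s

49.911


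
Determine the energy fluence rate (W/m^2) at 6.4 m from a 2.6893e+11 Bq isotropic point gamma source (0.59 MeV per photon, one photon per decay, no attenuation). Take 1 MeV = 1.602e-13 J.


psi = A * E * 1.602e-13 / (4*pi*r^2)
psi = 2.6893e+11 * 0.59 * 1.602e-13 / (4*pi*6.4^2)
psi = 4.9384e-05 W/m^2

4.9384e-05


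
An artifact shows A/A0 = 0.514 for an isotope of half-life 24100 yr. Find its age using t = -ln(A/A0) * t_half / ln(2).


lambda = ln(2) / t_half = ln(2) / 24100 = 2.876129e-05 /yr
t = -ln(A/A0) / lambda
t = -ln(0.514) / 2.876129e-05
t = 23140 yr

23140


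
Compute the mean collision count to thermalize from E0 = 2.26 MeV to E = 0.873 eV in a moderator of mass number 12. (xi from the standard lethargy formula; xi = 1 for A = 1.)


xi = 1 + (A-1)^2/(2A)*ln((A-1)/(A+1)) = 0.1577690 (for A = 12)
n = ln(E0/E) / xi
n = ln(2.26e6 / 0.873) / 0.1577690
n = ln(2.588774e+06) / 0.1577690 = 93.597

93.597


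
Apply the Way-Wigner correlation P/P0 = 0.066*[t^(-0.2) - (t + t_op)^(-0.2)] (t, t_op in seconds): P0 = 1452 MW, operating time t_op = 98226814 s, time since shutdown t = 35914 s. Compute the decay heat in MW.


P/P0 = 0.066 * [t^(-0.2) - (t + t_op)^(-0.2)]
P/P0 = 0.066 * [35914^(-0.2) - (35914 + 98226814)^(-0.2)]
P/P0 = 0.066 * [0.1227290 - 0.02520706] = 0.006436448
P = 1452 * 0.006436448 = 9.3457 MW

9.3457


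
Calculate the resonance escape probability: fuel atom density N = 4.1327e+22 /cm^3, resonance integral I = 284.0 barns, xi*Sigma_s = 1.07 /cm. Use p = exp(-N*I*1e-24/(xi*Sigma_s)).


p = exp(-N * I * 1e-24 / (xi*Sigma_s))
p = exp(-4.1327e+22 * 284.0 * 1e-24 / 1.07)
p = 1.7227e-05

1.7227e-05


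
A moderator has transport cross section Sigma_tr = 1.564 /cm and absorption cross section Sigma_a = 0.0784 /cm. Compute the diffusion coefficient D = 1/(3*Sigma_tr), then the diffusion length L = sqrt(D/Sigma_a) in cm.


D = 1 / (3 * Sigma_tr) = 1 / (3 * 1.564) = 0.2131287 cm
L = sqrt(D / Sigma_a)
L = sqrt(0.2131287 / 0.0784)
L = 1.6488 cm

1.6488


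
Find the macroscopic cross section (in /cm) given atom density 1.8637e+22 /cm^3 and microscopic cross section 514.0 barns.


Sigma = N * sigma_barns * 1e-24
Sigma = 1.8637e+22 * 514.0 * 1e-24
Sigma = 9.5794 /cm

9.5794


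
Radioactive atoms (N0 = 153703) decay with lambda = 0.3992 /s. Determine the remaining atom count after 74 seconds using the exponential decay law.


N = N0 * exp(-lambda * t)
N = 153703 * exp(-0.3992 * 74)
N = 2.2765e-08

2.2765e-08


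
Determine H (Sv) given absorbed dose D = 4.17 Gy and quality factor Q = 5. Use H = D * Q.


H = D * Q
H = 4.17 * 5
H = 20.850 Sv

20.850


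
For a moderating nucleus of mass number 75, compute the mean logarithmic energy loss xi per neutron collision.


xi = 1 + (A-1)^2/(2A) * ln((A-1)/(A+1))
xi = 1 + (75-1)^2/(2*75) * ln((75-1)/(75 +1))
xi = 0.026431

0.026431


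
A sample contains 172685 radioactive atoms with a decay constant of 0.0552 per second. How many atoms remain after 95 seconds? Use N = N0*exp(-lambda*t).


N = N0 * exp(-lambda * t)
N = 172685 * exp(-0.0552 * 95)
N = 911.62

911.62


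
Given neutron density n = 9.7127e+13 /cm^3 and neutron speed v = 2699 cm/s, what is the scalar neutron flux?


phi = n * v
phi = 9.7127e+13 * 2699
phi = 2.6215e+17 /cm^2/s

2.6215e+17


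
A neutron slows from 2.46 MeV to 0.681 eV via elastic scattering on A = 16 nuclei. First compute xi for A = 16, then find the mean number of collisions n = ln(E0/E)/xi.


xi = 1 + (A-1)^2/(2A)*ln((A-1)/(A+1)) = 0.1199467 (for A = 16)
n = ln(E0/E) / xi
n = ln(2.46e6 / 0.681) / 0.1199467
n = ln(3.612335e+06) / 0.1199467 = 125.89

125.89


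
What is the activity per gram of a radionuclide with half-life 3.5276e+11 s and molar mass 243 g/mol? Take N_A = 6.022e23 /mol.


lambda = ln(2) / t_half = ln(2) / 3.5276e+11 = 1.964926e-12 /s
SA = lambda * N_A / M
SA = 1.964926e-12 * 6.022e23 / 243
SA = 4.8695e+09 Bq/g

4.8695e+09


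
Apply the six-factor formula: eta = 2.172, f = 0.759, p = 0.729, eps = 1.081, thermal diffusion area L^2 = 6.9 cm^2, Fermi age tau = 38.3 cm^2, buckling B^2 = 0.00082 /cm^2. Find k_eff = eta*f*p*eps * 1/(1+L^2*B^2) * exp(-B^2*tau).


k_inf = eta*f*p*eps = 2.172*0.759*0.729*1.081 = 1.299137
P_TNL = 1/(1 + L^2*B^2) = 1/(1 + 6.9*0.00082) = 0.9943738
P_FNL = exp(-B^2*tau) = exp(-0.00082*38.3) = 0.9690820
k_eff = k_inf * P_TNL * P_FNL = 1.299137 * 0.9943738 * 0.9690820
k_eff = 1.2519

1.2519


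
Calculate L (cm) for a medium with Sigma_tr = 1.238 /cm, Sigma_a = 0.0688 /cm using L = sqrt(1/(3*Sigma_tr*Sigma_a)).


D = 1 / (3 * Sigma_tr) = 1 / (3 * 1.238) = 0.2692515 cm
L = sqrt(D / Sigma_a)
L = sqrt(0.2692515 / 0.0688)
L = 1.9783 cm

1.9783


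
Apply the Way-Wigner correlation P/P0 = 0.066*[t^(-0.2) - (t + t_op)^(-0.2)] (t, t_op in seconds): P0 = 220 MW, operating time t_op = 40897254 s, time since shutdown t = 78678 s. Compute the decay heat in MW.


P/P0 = 0.066 * [t^(-0.2) - (t + t_op)^(-0.2)]
P/P0 = 0.066 * [78678^(-0.2) - (78678 + 40897254)^(-0.2)]
P/P0 = 0.066 * [0.1049130 - 0.03002578] = 0.004942557
P = 220 * 0.004942557 = 1.0874 MW

1.0874


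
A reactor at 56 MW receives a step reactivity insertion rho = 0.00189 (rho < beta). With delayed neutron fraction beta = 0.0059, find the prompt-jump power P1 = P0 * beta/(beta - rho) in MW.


P1/P0 = beta / (beta - rho)
P1/P0 = 0.0059 / (0.0059 - 0.00189) = 1.471322
P1 = 56 * 1.471322 = 82.394 MW

82.394


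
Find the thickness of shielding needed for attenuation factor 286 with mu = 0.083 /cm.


x = ln(factor) / mu
x = ln(286) / 0.083
x = 68.144 cm

68.144


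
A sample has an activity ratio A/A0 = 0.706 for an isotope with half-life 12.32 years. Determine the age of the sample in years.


lambda = ln(2) / t_half = ln(2) / 12.32 = 0.05626195 /yr
t = -ln(A/A0) / lambda
t = -ln(0.706) / 0.05626195
t = 6.1878 yr

6.1878


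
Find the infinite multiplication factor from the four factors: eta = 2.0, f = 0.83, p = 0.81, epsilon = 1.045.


k_inf = eta * f * p * epsilon
k_inf = 2.0 * 0.83 * 0.81 * 1.045
k_inf = 1.4051

1.4051


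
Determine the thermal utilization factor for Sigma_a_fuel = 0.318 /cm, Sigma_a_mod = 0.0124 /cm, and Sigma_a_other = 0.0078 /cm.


f = Sigma_a_fuel / (Sigma_a_fuel + Sigma_a_mod + Sigma_a_other)
f = 0.318 / (0.318 + 0.0124 + 0.0078)
f = 0.94027

0.94027


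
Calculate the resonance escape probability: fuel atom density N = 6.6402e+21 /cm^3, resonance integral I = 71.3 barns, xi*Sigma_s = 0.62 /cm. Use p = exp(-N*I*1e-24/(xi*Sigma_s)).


p = exp(-N * I * 1e-24 / (xi*Sigma_s))
p = exp(-6.6402e+21 * 71.3 * 1e-24 / 0.62)
p = 0.46598

0.46598


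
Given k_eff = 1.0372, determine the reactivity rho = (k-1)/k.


rho = (k_eff - 1) / k_eff
rho = (1.0372 - 1) / 1.0372
rho = 0.035866

0.035866


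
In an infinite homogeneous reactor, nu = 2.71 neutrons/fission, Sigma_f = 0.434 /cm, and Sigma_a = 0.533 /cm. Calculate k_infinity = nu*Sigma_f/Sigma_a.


k_inf = nu * Sigma_f / Sigma_a
k_inf = 2.71 * 0.434 / 0.533
k_inf = 2.2066

2.2066


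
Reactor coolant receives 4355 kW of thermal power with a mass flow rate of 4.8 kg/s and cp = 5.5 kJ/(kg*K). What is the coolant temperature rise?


dT = Q / (m_dot * cp)
dT = 4355 / (4.8 * 5.5)
dT = 164.96 C

164.96


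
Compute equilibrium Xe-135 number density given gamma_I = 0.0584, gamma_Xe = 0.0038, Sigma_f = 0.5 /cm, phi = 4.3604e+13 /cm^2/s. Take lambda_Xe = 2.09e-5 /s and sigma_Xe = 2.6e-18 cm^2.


Xe_eq = (gamma_I + gamma_Xe) * Sigma_f * phi / (lambda_Xe + sigma_Xe * phi)
Numerator = (0.0584 + 0.0038) * 0.5 * 4.3604e+13 = 1.356084e+12
Denominator = 2.09e-5 + 2.6e-18 * 4.3604e+13 = 1.342704e-04
Xe_eq = 1.356084e+12 / 1.342704e-04 = 1.0100e+16 /cm^3

1.0100e+16


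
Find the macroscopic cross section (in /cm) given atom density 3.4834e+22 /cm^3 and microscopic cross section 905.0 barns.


Sigma = N * sigma_barns * 1e-24
Sigma = 3.4834e+22 * 905.0 * 1e-24
Sigma = 31.525 /cm

31.525


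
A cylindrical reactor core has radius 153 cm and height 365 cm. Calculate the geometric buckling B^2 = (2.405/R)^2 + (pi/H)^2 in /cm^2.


B^2 = (2.405/R)^2 + (pi/H)^2
B^2 = (2.405/153)^2 + (pi/365)^2
B^2 = 3.2117e-04 /cm^2

3.2117e-04


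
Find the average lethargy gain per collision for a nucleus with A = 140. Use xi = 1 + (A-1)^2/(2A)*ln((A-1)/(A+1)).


xi = 1 + (A-1)^2/(2A) * ln((A-1)/(A+1))
xi = 1 + (140-1)^2/(2*140) * ln((140-1)/(140 +1))
xi = 0.014218

0.014218


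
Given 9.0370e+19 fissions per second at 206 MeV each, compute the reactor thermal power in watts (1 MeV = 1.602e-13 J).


P = fission_rate * E_MeV * 1.602e-13
P = 9.0370e+19 * 206 * 1.602e-13
P = 2.9823e+09 W

2.9823e+09


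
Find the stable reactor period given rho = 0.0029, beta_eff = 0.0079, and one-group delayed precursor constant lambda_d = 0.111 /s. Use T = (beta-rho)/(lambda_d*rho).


T = (beta - rho) / (lambda_d * rho)
T = (0.0079 - 0.0029) / (0.111 * 0.0029)
T = 15.533 s

15.533


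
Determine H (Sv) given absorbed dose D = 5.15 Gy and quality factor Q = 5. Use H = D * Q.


H = D * Q
H = 5.15 * 5
H = 25.750 Sv

25.750


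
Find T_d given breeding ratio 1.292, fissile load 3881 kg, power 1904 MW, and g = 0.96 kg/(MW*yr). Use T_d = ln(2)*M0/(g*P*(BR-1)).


Breeding gain G = BR - 1 = 1.292 - 1 = 0.292
Fissile production rate = g * P * G = 0.96 * 1904 * 0.292 = 533.72928 kg/yr
T_d = ln(2) * M0 / (g * P * G)
T_d = ln(2) * 3881 / 533.72928 = 5.0402 yr

5.0402


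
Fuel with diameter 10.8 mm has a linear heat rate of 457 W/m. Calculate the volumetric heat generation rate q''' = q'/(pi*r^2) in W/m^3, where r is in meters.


r = D / 2 / 1000 = 10.8 / 2 / 1000 = 0.0054 m
q''' = q' / (pi * r^2)
q''' = 457 / (pi * 0.0054^2)
q''' = 4.9886e+06 W/m^3

4.9886e+06


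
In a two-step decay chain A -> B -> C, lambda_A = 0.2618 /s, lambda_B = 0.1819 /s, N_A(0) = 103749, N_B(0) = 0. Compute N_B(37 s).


N_B(t) = lambda_A * N_A0 / (lambda_B - lambda_A) * [exp(-lambda_A*t) - exp(-lambda_B*t)]
exp(-0.2618*37) = 6.211022e-05; exp(-0.1819*37) = 0.001194175
N_B = 0.2618 * 103749 / (0.1819 - 0.2618) * (6.211022e-05 - 0.001194175)
N_B = 384.84

384.84


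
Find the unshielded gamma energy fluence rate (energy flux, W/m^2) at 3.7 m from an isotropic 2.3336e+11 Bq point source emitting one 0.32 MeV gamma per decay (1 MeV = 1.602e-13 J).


psi = A * E * 1.602e-13 / (4*pi*r^2)
psi = 2.3336e+11 * 0.32 * 1.602e-13 / (4*pi*3.7^2)
psi = 6.9539e-05 W/m^2

6.9539e-05


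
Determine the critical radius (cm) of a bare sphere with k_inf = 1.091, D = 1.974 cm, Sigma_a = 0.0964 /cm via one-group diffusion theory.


L^2 = D / Sigma_a = 1.974 / 0.0964 = 20.47718 cm^2
B_m^2 = (k_inf - 1) / L^2 = (1.091 - 1) / 20.47718 = 0.004443971 /cm^2
For a bare sphere: B_g = pi/R, so R_c = pi / sqrt(B_m^2)
R_c = pi / sqrt(0.004443971) = 47.126 cm

47.126


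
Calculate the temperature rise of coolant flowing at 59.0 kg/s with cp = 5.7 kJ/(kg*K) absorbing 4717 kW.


dT = Q / (m_dot * cp)
dT = 4717 / (59.0 * 5.7)
dT = 14.026 C

14.026


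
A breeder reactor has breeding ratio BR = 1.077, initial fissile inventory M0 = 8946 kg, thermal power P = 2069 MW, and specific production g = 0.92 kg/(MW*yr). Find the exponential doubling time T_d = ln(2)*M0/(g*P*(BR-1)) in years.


Breeding gain G = BR - 1 = 1.077 - 1 = 0.077
Fissile production rate = g * P * G = 0.92 * 2069 * 0.077 = 146.56796 kg/yr
T_d = ln(2) * M0 / (g * P * G)
T_d = ln(2) * 8946 / 146.56796 = 42.307 yr

42.307


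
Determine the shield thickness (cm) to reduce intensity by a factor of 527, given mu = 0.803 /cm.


x = ln(factor) / mu
x = ln(527) / 0.803
x = 7.8047 cm

7.8047


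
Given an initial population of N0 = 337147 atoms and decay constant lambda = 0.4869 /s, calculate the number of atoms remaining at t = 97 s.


N = N0 * exp(-lambda * t)
N = 337147 * exp(-0.4869 * 97)
N = 1.0385e-15

1.0385e-15


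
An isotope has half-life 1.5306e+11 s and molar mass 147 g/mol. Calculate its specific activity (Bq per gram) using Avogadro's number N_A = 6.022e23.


lambda = ln(2) / t_half = ln(2) / 1.5306e+11 = 4.528598e-12 /s
SA = lambda * N_A / M
SA = 4.528598e-12 * 6.022e23 / 147
SA = 1.8552e+10 Bq/g

1.8552e+10


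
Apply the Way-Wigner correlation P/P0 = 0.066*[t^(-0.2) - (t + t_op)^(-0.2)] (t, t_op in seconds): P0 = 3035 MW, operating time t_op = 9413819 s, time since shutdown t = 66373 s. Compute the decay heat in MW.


P/P0 = 0.066 * [t^(-0.2) - (t + t_op)^(-0.2)]
P/P0 = 0.066 * [66373^(-0.2) - (66373 + 9413819)^(-0.2)]
P/P0 = 0.066 * [0.1085430 - 0.04023802] = 0.004508129
P = 3035 * 0.004508129 = 13.682 MW

13.682


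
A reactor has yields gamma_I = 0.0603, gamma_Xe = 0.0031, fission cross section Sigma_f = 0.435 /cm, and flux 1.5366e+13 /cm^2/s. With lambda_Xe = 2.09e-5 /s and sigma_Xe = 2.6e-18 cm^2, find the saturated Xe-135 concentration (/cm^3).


Xe_eq = (gamma_I + gamma_Xe) * Sigma_f * phi / (lambda_Xe + sigma_Xe * phi)
Numerator = (0.0603 + 0.0031) * 0.435 * 1.5366e+13 = 4.237789e+11
Denominator = 2.09e-5 + 2.6e-18 * 1.5366e+13 = 6.085160e-05
Xe_eq = 4.237789e+11 / 6.085160e-05 = 6.9641e+15 /cm^3

6.9641e+15


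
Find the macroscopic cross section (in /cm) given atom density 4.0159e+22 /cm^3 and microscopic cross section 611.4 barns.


Sigma = N * sigma_barns * 1e-24
Sigma = 4.0159e+22 * 611.4 * 1e-24
Sigma = 24.553 /cm

24.553


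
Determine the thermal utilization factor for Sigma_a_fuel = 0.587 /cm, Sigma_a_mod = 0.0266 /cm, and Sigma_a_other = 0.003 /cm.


f = Sigma_a_fuel / (Sigma_a_fuel + Sigma_a_mod + Sigma_a_other)
f = 0.587 / (0.587 + 0.0266 + 0.003)
f = 0.95199

0.95199


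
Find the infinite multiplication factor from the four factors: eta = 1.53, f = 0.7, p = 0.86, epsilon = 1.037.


k_inf = eta * f * p * epsilon
k_inf = 1.53 * 0.7 * 0.86 * 1.037
k_inf = 0.95514

0.95514


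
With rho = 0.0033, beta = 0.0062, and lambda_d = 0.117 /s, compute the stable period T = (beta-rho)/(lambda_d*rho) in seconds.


T = (beta - rho) / (lambda_d * rho)
T = (0.0062 - 0.0033) / (0.117 * 0.0033)
T = 7.5110 s

7.5110


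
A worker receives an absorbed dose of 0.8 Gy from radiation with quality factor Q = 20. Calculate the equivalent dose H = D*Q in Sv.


H = D * Q
H = 0.8 * 20
H = 16.000 Sv

16.000


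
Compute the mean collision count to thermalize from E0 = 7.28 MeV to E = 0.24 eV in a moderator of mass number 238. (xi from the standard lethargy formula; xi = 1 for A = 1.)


xi = 1 + (A-1)^2/(2A)*ln((A-1)/(A+1)) = 0.008379872 (for A = 238)
n = ln(E0/E) / xi
n = ln(7.28e6 / 0.24) / 0.008379872
n = ln(3.033333e+07) / 0.008379872 = 2055.8

2055.8


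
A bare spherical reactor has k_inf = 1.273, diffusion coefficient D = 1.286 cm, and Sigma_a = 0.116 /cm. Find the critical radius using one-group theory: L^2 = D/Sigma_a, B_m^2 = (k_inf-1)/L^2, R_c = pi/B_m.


L^2 = D / Sigma_a = 1.286 / 0.116 = 11.08621 cm^2
B_m^2 = (k_inf - 1) / L^2 = (1.273 - 1) / 11.08621 = 0.02462519 /cm^2
For a bare sphere: B_g = pi/R, so R_c = pi / sqrt(B_m^2)
R_c = pi / sqrt(0.02462519) = 20.020 cm

20.020


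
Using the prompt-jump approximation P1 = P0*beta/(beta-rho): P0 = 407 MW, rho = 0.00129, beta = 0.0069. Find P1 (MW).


P1/P0 = beta / (beta - rho)
P1/P0 = 0.0069 / (0.0069 - 0.00129) = 1.229947
P1 = 407 * 1.229947 = 500.59 MW

500.59


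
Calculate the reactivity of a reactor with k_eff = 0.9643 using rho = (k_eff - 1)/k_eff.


rho = (k_eff - 1) / k_eff
rho = (0.9643 - 1) / 0.9643
rho = -0.037022

-0.037022


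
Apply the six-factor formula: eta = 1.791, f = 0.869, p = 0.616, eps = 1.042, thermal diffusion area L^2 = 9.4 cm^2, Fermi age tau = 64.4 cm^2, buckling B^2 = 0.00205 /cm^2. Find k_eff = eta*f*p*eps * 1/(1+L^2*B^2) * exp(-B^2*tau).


k_inf = eta*f*p*eps = 1.791*0.869*0.616*1.042 = 0.9989961
P_TNL = 1/(1 + L^2*B^2) = 1/(1 + 9.4*0.00205) = 0.9810943
P_FNL = exp(-B^2*tau) = exp(-0.00205*64.4) = 0.8763235
k_eff = k_inf * P_TNL * P_FNL = 0.9989961 * 0.9810943 * 0.8763235
k_eff = 0.85889

0.85889


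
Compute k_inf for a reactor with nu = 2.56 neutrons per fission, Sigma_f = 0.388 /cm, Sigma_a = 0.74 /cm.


k_inf = nu * Sigma_f / Sigma_a
k_inf = 2.56 * 0.388 / 0.74
k_inf = 1.3423

1.3423


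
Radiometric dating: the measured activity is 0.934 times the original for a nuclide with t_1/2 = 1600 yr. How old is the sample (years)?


lambda = ln(2) / t_half = ln(2) / 1600 = 4.332170e-04 /yr
t = -ln(A/A0) / lambda
t = -ln(0.934) / 4.332170e-04
t = 157.61 yr

157.61


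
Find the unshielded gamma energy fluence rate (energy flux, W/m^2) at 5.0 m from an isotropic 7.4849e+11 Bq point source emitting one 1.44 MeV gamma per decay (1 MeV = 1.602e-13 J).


psi = A * E * 1.602e-13 / (4*pi*r^2)
psi = 7.4849e+11 * 1.44 * 1.602e-13 / (4*pi*5.0^2)
psi = 5.4962e-04 W/m^2

5.4962e-04


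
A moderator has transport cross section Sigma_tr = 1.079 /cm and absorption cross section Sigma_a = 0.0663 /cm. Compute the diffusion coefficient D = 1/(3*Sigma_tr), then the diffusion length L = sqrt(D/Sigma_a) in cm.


D = 1 / (3 * Sigma_tr) = 1 / (3 * 1.079) = 0.3089280 cm
L = sqrt(D / Sigma_a)
L = sqrt(0.3089280 / 0.0663)
L = 2.1586 cm

2.1586


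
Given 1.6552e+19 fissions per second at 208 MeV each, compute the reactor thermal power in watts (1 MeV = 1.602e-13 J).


P = fission_rate * E_MeV * 1.602e-13
P = 1.6552e+19 * 208 * 1.602e-13
P = 5.5154e+08 W

5.5154e+08


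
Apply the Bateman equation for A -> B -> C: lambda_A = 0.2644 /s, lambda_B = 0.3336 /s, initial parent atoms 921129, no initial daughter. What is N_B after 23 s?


N_B(t) = lambda_A * N_A0 / (lambda_B - lambda_A) * [exp(-lambda_A*t) - exp(-lambda_B*t)]
exp(-0.2644*23) = 0.002285432; exp(-0.3336*23) = 4.653131e-04
N_B = 0.2644 * 921129 / (0.3336 - 0.2644) * (0.002285432 - 4.653131e-04)
N_B = 6405.8

6405.8


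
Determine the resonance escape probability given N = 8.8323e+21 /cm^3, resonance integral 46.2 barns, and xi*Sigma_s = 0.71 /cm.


p = exp(-N * I * 1e-24 / (xi*Sigma_s))
p = exp(-8.8323e+21 * 46.2 * 1e-24 / 0.71)
p = 0.56286

0.56286


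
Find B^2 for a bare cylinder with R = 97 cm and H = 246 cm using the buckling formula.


B^2 = (2.405/R)^2 + (pi/H)^2
B^2 = (2.405/97)^2 + (pi/246)^2
B^2 = 7.7782e-04 /cm^2

7.7782e-04


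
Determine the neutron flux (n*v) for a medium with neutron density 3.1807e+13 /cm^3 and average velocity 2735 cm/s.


phi = n * v
phi = 3.1807e+13 * 2735
phi = 8.6992e+16 /cm^2/s

8.6992e+16


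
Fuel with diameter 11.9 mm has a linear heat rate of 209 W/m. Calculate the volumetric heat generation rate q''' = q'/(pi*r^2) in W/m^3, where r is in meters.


r = D / 2 / 1000 = 11.9 / 2 / 1000 = 0.00595 m
q''' = q' / (pi * r^2)
q''' = 209 / (pi * 0.00595^2)
q''' = 1.8792e+06 W/m^3

1.8792e+06


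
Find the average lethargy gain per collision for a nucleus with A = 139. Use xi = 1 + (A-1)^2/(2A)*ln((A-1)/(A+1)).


xi = 1 + (A-1)^2/(2A) * ln((A-1)/(A+1))
xi = 1 + (139-1)^2/(2*139) * ln((139-1)/(139 +1))
xi = 0.014320

0.014320
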